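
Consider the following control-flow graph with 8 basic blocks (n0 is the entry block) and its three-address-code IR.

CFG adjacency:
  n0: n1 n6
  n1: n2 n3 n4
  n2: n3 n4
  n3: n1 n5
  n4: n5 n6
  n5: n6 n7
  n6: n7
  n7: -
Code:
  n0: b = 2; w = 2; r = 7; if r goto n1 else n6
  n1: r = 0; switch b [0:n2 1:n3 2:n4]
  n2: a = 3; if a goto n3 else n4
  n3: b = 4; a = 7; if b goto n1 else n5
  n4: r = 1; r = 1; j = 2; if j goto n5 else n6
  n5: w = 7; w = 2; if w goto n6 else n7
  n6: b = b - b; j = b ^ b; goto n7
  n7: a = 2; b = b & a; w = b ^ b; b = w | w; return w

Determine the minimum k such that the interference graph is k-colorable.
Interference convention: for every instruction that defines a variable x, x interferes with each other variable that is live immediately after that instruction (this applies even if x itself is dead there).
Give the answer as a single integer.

Per-block:
  n0: {b,r,w} / ∅
  n1: {r} / {b}
  n2: {a} / ∅
  n3: {a,b} / ∅
  n4: {j,r} / ∅
  n5: {w} / ∅
  n6: {b,j} / {b}
  n7: {a,b,w} / {b}

Backward fixpoint:
  n0: in=∅ out={b}
  n1: in={b} out={b}
  n2: in={b} out={b}
  n3: in=∅ out={b}
  n4: in={b} out={b}
  n5: in={b} out={b}
  n6: in={b} out={b}
  n7: in={b} out=∅

Interference:
  a — {b}
  b — {a,j,r,w}
  j — {b}
  r — {b}
  w — {b}

Chromatic number:
  lower bound: {a,b} mutually conflict ⇒ χ ≥ 2
  assign a→R1 b→R0 j→R1 r→R1 w→R1 — no edge inside a register ⇒ χ ≤ 2
  χ = 2

Answer: 2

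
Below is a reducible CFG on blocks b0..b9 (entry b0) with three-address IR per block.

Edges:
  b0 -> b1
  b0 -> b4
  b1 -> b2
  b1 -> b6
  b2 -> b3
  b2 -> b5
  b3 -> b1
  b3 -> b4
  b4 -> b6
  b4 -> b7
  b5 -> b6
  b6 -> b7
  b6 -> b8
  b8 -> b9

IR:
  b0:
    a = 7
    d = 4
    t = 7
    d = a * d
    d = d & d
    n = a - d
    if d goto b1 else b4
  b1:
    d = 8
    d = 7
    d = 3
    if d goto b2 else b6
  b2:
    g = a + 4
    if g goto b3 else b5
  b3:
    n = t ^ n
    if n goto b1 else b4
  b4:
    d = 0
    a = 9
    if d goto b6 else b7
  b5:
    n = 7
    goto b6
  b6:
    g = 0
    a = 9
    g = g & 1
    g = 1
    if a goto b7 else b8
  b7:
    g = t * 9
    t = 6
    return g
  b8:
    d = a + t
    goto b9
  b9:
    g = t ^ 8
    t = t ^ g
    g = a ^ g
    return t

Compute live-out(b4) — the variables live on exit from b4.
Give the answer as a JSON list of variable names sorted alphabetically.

Answer: ["t"]

Derivation:
Per-block:
  b0: def={a,d,n,t} ue=∅
  b1: def={d} ue=∅
  b2: def={g} ue={a}
  b3: def={n} ue={n,t}
  b4: def={a,d} ue=∅
  b5: def={n} ue=∅
  b6: def={a,g} ue=∅
  b7: def={g,t} ue={t}
  b8: def={d} ue={a,t}
  b9: def={g,t} ue={a,t}

Live sets:
  live b0: ∅→{a,n,t}
  live b1: {a,n,t}→{a,n,t}
  live b2: {a,n,t}→{a,n,t}
  live b3: {a,n,t}→{a,n,t}
  live b4: {t}→{t}
  live b5: {t}→{t}
  live b6: {t}→{a,t}
  live b7: {t}→∅
  live b8: {a,t}→{a,t}
  live b9: {a,t}→∅

live-out(b4) = ["t"]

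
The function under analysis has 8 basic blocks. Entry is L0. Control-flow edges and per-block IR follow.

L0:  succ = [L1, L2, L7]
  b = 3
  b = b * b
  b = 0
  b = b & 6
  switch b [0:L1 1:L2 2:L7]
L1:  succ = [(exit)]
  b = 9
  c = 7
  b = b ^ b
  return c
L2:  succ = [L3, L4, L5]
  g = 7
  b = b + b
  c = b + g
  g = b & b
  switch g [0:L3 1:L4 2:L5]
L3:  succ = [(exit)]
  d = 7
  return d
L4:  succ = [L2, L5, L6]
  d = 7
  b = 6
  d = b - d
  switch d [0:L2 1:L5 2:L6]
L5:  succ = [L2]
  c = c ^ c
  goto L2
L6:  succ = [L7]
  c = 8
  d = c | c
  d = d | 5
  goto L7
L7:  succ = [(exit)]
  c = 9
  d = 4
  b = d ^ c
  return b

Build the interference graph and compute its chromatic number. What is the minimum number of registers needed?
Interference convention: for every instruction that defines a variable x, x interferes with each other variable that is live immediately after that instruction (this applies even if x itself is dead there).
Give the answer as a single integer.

Answer: 3

Derivation:
def/use:
  L0 def {b} use ∅
  L1 def {b,c} use ∅
  L2 def {b,c,g} use {b}
  L3 def {d} use ∅
  L4 def {b,d} use ∅
  L5 def {c} use {c}
  L6 def {c,d} use ∅
  L7 def {b,c,d} use ∅

Liveness:
  live L0: ∅→{b}
  live L1: ∅→∅
  live L2: {b}→{b,c}
  live L3: ∅→∅
  live L4: {c}→{b,c}
  live L5: {b,c}→{b}
  live L6: ∅→∅
  live L7: ∅→∅

Interfere edges:
  b — {c,d,g}
  c — {b,d,g}
  d — {b,c}
  g — {b,c}

Chromatic number:
  clique {b,c,d} ⇒ need ≥ 3
  assign b→r0 c→r1 d→r2 g→r2 — no edge inside a register ⇒ χ ≤ 3
  χ = 3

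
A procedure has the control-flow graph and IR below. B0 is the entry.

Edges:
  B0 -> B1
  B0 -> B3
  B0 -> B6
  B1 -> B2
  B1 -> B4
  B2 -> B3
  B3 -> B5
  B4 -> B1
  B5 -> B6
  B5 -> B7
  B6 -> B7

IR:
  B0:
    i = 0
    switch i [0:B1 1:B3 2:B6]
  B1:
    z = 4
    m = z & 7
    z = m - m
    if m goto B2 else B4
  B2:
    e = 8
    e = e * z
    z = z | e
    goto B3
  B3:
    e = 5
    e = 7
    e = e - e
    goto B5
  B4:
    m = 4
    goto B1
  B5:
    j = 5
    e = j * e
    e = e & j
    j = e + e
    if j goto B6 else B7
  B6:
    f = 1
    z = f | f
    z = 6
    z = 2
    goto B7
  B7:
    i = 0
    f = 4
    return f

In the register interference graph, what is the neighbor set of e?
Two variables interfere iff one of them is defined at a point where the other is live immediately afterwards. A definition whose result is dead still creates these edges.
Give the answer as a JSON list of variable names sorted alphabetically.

Answer: ["j", "z"]

Working:
Per-block:
  B0: {i} / ∅
  B1: {m,z} / ∅
  B2: {e,z} / {z}
  B3: {e} / ∅
  B4: {m} / ∅
  B5: {e,j} / {e}
  B6: {f,z} / ∅
  B7: {f,i} / ∅

Live sets:
  live B0: ∅→∅
  live B1: ∅→{z}
  live B2: {z}→∅
  live B3: ∅→{e}
  live B4: ∅→∅
  live B5: {e}→∅
  live B6: ∅→∅
  live B7: ∅→∅

Interfere edges:
  e — {j,z}
  f — ∅
  i — ∅
  j — {e}
  m — {z}
  z — {e,m}

N(e) = ["j", "z"]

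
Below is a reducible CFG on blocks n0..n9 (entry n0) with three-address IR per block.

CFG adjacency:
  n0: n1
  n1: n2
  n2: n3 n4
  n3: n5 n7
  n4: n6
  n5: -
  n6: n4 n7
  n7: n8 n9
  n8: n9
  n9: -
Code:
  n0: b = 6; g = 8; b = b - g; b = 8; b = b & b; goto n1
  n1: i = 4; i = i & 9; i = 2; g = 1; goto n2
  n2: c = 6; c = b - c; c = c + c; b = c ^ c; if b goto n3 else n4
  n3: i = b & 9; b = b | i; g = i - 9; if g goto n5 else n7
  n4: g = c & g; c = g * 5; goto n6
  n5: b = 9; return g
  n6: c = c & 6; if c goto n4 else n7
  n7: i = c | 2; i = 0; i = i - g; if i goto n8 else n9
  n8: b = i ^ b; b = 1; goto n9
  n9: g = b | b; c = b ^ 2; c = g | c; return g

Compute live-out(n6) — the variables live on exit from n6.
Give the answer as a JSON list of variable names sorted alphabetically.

Per-block:
  n0: def={b,g} ue=∅
  n1: def={g,i} ue=∅
  n2: def={b,c} ue={b}
  n3: def={b,g,i} ue={b}
  n4: def={c,g} ue={c,g}
  n5: def={b} ue={g}
  n6: def={c} ue={c}
  n7: def={i} ue={c,g}
  n8: def={b} ue={b,i}
  n9: def={c,g} ue={b}

Live sets:
  live n0: ∅→{b}
  live n1: {b}→{b,g}
  live n2: {b,g}→{b,c,g}
  live n3: {b,c}→{b,c,g}
  live n4: {b,c,g}→{b,c,g}
  live n5: {g}→∅
  live n6: {b,c,g}→{b,c,g}
  live n7: {b,c,g}→{b,i}
  live n8: {b,i}→{b}
  live n9: {b}→∅

live-out(n6) = ["b", "c", "g"]

Answer: ["b", "c", "g"]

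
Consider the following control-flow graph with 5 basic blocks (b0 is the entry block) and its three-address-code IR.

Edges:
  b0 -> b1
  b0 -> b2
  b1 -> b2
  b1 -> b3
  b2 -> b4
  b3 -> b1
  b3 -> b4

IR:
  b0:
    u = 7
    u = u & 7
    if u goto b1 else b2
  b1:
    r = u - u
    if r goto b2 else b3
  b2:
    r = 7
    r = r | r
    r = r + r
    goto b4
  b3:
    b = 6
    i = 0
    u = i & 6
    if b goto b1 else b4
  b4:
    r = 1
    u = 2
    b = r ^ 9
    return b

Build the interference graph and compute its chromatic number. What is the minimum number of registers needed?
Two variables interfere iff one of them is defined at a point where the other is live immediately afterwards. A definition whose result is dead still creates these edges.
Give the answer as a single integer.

Answer: 2

Derivation:
def/use:
  b0 def {u} use ∅
  b1 def {r} use {u}
  b2 def {r} use ∅
  b3 def {b,i,u} use ∅
  b4 def {b,r,u} use ∅

Live sets:
  b0: in=∅ out={u}
  b1: in={u} out=∅
  b2: in=∅ out=∅
  b3: in=∅ out={u}
  b4: in=∅ out=∅

Interference:
  b: {i,u}
  i: {b}
  r: {u}
  u: {b,r}

Chromatic number:
  clique {b,i} ⇒ need ≥ 2
  2-colouring: r0={b,r}  r1={i,u}
  χ = 2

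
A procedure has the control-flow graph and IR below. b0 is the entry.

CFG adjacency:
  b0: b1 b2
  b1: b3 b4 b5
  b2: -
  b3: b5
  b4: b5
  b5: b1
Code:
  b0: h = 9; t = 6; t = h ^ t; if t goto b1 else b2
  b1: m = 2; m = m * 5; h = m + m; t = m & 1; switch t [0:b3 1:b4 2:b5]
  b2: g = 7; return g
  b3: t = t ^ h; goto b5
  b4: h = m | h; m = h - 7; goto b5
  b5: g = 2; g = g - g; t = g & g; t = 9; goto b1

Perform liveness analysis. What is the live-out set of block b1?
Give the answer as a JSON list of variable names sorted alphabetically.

Answer: ["h", "m", "t"]

Analysis:
Per-block:
  b0: {h,t} / ∅
  b1: {h,m,t} / ∅
  b2: {g} / ∅
  b3: {t} / {h,t}
  b4: {h,m} / {h,m}
  b5: {g,t} / ∅

Backward fixpoint:
  b0: in=∅ out=∅
  b1: in=∅ out={h,m,t}
  b2: in=∅ out=∅
  b3: in={h,t} out=∅
  b4: in={h,m} out=∅
  b5: in=∅ out=∅

live-out(b1) = ["h", "m", "t"]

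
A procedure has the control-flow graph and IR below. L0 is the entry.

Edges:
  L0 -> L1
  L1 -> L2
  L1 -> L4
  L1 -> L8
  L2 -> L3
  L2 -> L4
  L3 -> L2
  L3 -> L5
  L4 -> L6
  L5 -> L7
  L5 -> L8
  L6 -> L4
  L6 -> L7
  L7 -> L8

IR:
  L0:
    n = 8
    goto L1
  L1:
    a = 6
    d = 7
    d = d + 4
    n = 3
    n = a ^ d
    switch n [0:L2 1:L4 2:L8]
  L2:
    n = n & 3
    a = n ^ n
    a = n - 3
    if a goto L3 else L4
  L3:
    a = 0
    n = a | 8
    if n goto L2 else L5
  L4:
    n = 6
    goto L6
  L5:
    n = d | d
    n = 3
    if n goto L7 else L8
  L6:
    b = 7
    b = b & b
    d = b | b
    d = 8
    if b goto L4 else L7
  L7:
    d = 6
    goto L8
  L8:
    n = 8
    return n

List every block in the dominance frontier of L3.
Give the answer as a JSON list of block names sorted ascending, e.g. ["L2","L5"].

idom tree: L1←L0 L2←L1 L3←L2 L4←L1 L5←L3 L6←L4 L7←L1 L8←L1
Join-block Dom:
  L2: preds {L1,L3}: {L0,L1} ∩ {L0,L1,L2,L3} = {L0,L1}; idom=L1
  L4: preds {L1,L2,L6}: {L0,L1} ∩ {L0,L1,L2} ∩ {L0,L1,L4,L6} = {L0,L1}; idom=L1
  L7: preds {L5,L6}: {L0,L1,L2,L3,L5} ∩ {L0,L1,L4,L6} = {L0,L1}; idom=L1
  L8: preds {L1,L5,L7}: {L0,L1} ∩ {L0,L1,L2,L3,L5} ∩ {L0,L1,L7} = {L0,L1}; idom=L1

DF walk-up:
  L2←L1: walk · to L1
  L2←L3: walk L3→L2 to L1
  L4←L1: walk · to L1
  L4←L2: walk L2 to L1
  L4←L6: walk L6→L4 to L1
  L7←L5: walk L5→L3→L2 to L1
  L7←L6: walk L6→L4 to L1
  L8←L1: walk · to L1
  L8←L5: walk L5→L3→L2 to L1
  L8←L7: walk L7 to L1
  DF(L0)=∅
  DF(L1)=∅
  DF(L2)={L2,L4,L7,L8}
  DF(L3)={L2,L7,L8}
  DF(L4)={L4,L7}
  DF(L5)={L7,L8}
  DF(L6)={L4,L7}
  DF(L7)={L8}
  DF(L8)=∅

DF(L3) = ["L2", "L7", "L8"]

Answer: ["L2", "L7", "L8"]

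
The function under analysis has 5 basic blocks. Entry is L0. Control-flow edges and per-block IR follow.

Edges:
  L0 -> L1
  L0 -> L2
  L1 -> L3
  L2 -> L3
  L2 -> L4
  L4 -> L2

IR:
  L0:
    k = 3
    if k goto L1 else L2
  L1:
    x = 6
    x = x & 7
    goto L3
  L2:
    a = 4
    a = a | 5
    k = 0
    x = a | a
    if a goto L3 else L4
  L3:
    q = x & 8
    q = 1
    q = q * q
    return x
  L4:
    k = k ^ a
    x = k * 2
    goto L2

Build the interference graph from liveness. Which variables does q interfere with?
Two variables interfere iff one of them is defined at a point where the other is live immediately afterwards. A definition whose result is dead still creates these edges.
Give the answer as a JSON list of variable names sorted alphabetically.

Block summaries:
  L0: def={k} ue=∅
  L1: def={x} ue=∅
  L2: def={a,k,x} ue=∅
  L3: def={q} ue={x}
  L4: def={k,x} ue={a,k}

Liveness:
  live L0: ∅→∅
  live L1: ∅→{x}
  live L2: ∅→{a,k,x}
  live L3: {x}→∅
  live L4: {a,k}→∅

Conflict graph:
  a↔{k,x}
  k↔{a,x}
  q↔{x}
  x↔{a,k,q}

N(q) = ["x"]

Answer: ["x"]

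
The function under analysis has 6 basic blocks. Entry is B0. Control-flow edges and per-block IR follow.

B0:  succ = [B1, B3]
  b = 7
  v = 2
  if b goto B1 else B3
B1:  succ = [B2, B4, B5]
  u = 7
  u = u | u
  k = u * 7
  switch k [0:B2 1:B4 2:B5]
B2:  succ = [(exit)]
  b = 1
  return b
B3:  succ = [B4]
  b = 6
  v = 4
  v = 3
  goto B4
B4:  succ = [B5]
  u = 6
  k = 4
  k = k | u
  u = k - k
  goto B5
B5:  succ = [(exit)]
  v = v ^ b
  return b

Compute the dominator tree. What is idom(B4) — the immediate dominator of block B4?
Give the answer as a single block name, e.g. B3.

Answer: B0

Analysis:
idom tree: B1←B0 B2←B1 B3←B0 B4←B0 B5←B0
Dom at joins:
  B4: preds {B1,B3}: {B0,B1} ∩ {B0,B3} = {B0}; idom=B0
  B5: preds {B1,B4}: {B0,B1} ∩ {B0,B4} = {B0}; idom=B0

idom(B4) = B0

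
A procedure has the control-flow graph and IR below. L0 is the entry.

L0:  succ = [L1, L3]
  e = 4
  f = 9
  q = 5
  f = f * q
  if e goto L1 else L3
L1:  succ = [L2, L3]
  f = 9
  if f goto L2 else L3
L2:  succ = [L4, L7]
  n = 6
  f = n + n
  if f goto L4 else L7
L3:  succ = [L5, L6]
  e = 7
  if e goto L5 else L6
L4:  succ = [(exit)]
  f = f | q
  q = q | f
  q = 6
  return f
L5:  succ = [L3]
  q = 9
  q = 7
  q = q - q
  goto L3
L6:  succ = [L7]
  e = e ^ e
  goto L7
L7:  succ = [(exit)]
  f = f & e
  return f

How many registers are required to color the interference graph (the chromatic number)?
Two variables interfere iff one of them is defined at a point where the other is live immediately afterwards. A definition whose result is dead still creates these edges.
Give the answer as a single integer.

def/use:
  L0: {e,f,q} / ∅
  L1: {f} / ∅
  L2: {f,n} / ∅
  L3: {e} / ∅
  L4: {f,q} / {f,q}
  L5: {q} / ∅
  L6: {e} / {e}
  L7: {f} / {e,f}

Live sets:
  L0: in=∅ out={e,f,q}
  L1: in={e,q} out={e,f,q}
  L2: in={e,q} out={e,f,q}
  L3: in={f} out={e,f}
  L4: in={f,q} out=∅
  L5: in={f} out={f}
  L6: in={e,f} out={e,f}
  L7: in={e,f} out=∅

Interference:
  e: {f,n,q}
  f: {e,q}
  n: {e,q}
  q: {e,f,n}

Chromatic number:
  {e,f,q} pairwise interfere (3-clique) ⇒ χ ≥ 3
  3-colouring: R0={e}  R1={q}  R2={f,n}
  χ = 3

Answer: 3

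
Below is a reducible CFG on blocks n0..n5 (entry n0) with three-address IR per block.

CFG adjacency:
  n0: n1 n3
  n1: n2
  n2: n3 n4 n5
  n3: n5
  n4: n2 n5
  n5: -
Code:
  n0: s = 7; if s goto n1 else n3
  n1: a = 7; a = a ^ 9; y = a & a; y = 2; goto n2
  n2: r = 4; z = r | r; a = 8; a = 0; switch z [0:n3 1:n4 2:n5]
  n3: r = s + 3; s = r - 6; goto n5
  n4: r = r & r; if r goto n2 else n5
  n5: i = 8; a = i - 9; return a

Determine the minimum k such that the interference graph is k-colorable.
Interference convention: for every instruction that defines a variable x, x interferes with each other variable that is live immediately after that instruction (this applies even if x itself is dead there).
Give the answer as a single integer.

Block summaries:
  n0: {s} / ∅
  n1: {a,y} / ∅
  n2: {a,r,z} / ∅
  n3: {r,s} / {s}
  n4: {r} / {r}
  n5: {a,i} / ∅

Backward fixpoint:
  live n0: ∅→{s}
  live n1: {s}→{s}
  live n2: {s}→{r,s}
  live n3: {s}→∅
  live n4: {r,s}→{s}
  live n5: ∅→∅

Interference:
  a — {r,s,z}
  i — ∅
  r — {a,s,z}
  s — {a,r,y,z}
  y — {s}
  z — {a,r,s}

Colouring:
  lower bound: {a,r,s,z} mutually conflict ⇒ χ ≥ 4
  assign a→r1 i→r0 r→r2 s→r0 y→r1 z→r3 — no edge inside a register ⇒ χ ≤ 4
  χ = 4

Answer: 4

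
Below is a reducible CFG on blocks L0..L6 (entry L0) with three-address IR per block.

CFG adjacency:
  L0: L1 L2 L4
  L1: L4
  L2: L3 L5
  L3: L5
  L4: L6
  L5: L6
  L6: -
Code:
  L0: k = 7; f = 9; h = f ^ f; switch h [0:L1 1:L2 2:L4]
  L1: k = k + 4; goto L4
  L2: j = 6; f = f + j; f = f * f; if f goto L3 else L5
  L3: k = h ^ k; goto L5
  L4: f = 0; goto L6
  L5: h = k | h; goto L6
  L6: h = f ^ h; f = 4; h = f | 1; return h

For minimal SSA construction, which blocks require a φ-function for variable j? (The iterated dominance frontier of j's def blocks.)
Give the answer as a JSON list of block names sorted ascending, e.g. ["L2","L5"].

Answer: ["L6"]

Derivation:
idom tree: L1←L0 L2←L0 L3←L2 L4←L0 L5←L2 L6←L0
Join-block Dom:
  L4: preds {L0,L1}: {L0} ∩ {L0,L1} = {L0}; idom=L0
  L5: preds {L2,L3}: {L0,L2} ∩ {L0,L2,L3} = {L0,L2}; idom=L2
  L6: preds {L4,L5}: {L0,L4} ∩ {L0,L2,L5} = {L0}; idom=L0

DF derivation:
  L4←L0: walk · to L0
  L4←L1: walk L1 to L0
  L5←L2: walk · to L2
  L5←L3: walk L3 to L2
  L6←L4: walk L4 to L0
  L6←L5: walk L5→L2 to L0
  L0 → ∅
  L1 → {L4}
  L2 → {L6}
  L3 → {L5}
  L4 → {L6}
  L5 → {L6}
  L6 → ∅

φ for j: defs {L2}
  DF⁺ = {L6}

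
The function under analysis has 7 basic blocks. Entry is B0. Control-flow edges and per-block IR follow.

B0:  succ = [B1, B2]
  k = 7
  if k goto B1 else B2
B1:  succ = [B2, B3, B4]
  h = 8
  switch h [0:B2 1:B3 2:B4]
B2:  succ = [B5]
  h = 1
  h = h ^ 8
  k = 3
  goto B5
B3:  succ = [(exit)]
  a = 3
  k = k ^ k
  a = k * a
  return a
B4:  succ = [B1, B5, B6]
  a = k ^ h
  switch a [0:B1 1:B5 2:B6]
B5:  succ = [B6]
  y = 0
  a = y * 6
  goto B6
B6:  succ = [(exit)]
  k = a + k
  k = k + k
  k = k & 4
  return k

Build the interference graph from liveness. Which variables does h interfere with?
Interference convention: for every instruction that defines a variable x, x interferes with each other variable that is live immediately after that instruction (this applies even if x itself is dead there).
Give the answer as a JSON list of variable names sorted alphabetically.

Per-block:
  B0: {k} / ∅
  B1: {h} / ∅
  B2: {h,k} / ∅
  B3: {a,k} / {k}
  B4: {a} / {h,k}
  B5: {a,y} / ∅
  B6: {k} / {a,k}

Live sets:
  B0 li=∅ lo={k}
  B1 li={k} lo={h,k}
  B2 li=∅ lo={k}
  B3 li={k} lo=∅
  B4 li={h,k} lo={a,k}
  B5 li={k} lo={a,k}
  B6 li={a,k} lo=∅

Conflict graph:
  a↔{k}
  h↔{k}
  k↔{a,h,y}
  y↔{k}

N(h) = ["k"]

Answer: ["k"]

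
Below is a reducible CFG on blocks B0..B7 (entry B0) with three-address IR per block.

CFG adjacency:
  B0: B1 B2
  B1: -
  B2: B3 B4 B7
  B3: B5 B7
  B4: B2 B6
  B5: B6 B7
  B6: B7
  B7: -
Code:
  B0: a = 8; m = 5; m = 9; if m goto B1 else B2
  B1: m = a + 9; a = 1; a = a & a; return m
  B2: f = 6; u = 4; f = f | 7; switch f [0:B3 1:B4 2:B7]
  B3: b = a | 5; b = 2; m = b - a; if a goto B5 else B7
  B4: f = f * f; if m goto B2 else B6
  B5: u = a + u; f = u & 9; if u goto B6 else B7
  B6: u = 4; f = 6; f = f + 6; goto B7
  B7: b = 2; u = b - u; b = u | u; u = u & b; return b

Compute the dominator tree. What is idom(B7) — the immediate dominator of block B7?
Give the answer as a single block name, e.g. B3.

idom tree: B1←B0 B2←B0 B3←B2 B4←B2 B5←B3 B6←B2 B7←B2
Dom at joins:
  B2: preds {B0,B4}: {B0} ∩ {B0,B2,B4} = {B0}; idom=B0
  B6: preds {B4,B5}: {B0,B2,B4} ∩ {B0,B2,B3,B5} = {B0,B2}; idom=B2
  B7: preds {B2,B3,B5,B6}: {B0,B2} ∩ {B0,B2,B3} ∩ {B0,B2,B3,B5} ∩ {B0,B2,B6} = {B0,B2}; idom=B2

idom(B7) = B2

Answer: B2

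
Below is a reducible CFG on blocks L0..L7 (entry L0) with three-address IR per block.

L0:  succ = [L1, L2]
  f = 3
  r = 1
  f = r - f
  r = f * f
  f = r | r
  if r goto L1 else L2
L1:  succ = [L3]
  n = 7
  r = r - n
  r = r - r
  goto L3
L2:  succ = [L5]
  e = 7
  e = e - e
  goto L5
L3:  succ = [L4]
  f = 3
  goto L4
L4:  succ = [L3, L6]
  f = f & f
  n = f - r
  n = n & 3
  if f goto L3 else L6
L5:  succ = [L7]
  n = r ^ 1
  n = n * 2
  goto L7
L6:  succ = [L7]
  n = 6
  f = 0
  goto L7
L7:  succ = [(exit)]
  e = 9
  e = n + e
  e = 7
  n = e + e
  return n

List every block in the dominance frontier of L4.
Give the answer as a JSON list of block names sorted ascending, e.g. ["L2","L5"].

Answer: ["L3", "L7"]

Analysis:
idom tree: L1←L0 L2←L0 L3←L1 L4←L3 L5←L2 L6←L4 L7←L0
Dom at joins:
  L3: preds {L1,L4}: {L0,L1} ∩ {L0,L1,L3,L4} = {L0,L1}; idom=L1
  L7: preds {L5,L6}: {L0,L2,L5} ∩ {L0,L1,L3,L4,L6} = {L0}; idom=L0

Frontier:
  join L3 pred L1: · stop@L1
  join L3 pred L4: L4→L3 stop@L1
  join L7 pred L5: L5→L2 stop@L0
  join L7 pred L6: L6→L4→L3→L1 stop@L0
  DF(L0)=∅
  DF(L1)={L7}
  DF(L2)={L7}
  DF(L3)={L3,L7}
  DF(L4)={L3,L7}
  DF(L5)={L7}
  DF(L6)={L7}
  DF(L7)=∅

DF(L4) = ["L3", "L7"]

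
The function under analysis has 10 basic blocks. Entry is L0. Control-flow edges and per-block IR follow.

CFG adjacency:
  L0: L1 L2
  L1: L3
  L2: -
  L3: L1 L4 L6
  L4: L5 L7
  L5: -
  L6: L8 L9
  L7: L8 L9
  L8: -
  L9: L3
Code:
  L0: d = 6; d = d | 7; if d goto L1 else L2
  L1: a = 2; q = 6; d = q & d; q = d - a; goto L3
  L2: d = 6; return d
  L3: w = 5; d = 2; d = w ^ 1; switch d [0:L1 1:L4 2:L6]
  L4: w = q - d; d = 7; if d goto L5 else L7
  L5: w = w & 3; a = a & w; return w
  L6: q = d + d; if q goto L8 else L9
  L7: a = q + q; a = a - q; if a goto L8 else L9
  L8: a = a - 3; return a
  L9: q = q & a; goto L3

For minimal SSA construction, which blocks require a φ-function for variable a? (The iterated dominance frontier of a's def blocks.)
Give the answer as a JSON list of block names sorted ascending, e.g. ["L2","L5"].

idom tree: L1←L0 L2←L0 L3←L1 L4←L3 L5←L4 L6←L3 L7←L4 L8←L3 L9←L3
Dom∩ at merges:
  L1: preds {L0,L3}: {L0} ∩ {L0,L1,L3} = {L0}; idom=L0
  L3: preds {L1,L9}: {L0,L1} ∩ {L0,L1,L3,L9} = {L0,L1}; idom=L1
  L8: preds {L6,L7}: {L0,L1,L3,L6} ∩ {L0,L1,L3,L4,L7} = {L0,L1,L3}; idom=L3
  L9: preds {L6,L7}: {L0,L1,L3,L6} ∩ {L0,L1,L3,L4,L7} = {L0,L1,L3}; idom=L3

DF walk-up:
  join L1 pred L0: · stop@L0
  join L1 pred L3: L3→L1 stop@L0
  join L3 pred L1: · stop@L1
  join L3 pred L9: L9→L3 stop@L1
  join L8 pred L6: L6 stop@L3
  join L8 pred L7: L7→L4 stop@L3
  join L9 pred L6: L6 stop@L3
  join L9 pred L7: L7→L4 stop@L3
  L0: DF=∅
  L1: DF={L1}
  L2: DF=∅
  L3: DF={L1,L3}
  L4: DF={L8,L9}
  L5: DF=∅
  L6: DF={L8,L9}
  L7: DF={L8,L9}
  L8: DF=∅
  L9: DF={L3}

φ for a: defs {L1,L5,L7,L8}
  DF⁺ = {L1,L3,L8,L9}

Answer: ["L1", "L3", "L8", "L9"]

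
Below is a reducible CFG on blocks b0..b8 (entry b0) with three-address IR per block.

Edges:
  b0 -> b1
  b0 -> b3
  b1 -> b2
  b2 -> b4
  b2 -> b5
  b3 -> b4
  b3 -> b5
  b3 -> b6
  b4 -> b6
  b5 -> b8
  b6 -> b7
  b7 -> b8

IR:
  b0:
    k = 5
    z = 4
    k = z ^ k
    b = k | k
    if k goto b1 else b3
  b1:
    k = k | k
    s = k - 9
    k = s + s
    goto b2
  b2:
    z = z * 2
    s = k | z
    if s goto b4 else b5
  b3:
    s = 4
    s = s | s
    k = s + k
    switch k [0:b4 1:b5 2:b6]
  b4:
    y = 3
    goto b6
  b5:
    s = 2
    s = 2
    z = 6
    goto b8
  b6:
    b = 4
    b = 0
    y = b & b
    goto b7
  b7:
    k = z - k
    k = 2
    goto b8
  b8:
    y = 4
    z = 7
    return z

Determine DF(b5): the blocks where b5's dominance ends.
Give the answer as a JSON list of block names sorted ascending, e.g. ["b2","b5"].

Answer: ["b8"]

Derivation:
idom tree: b1←b0 b2←b1 b3←b0 b4←b0 b5←b0 b6←b0 b7←b6 b8←b0
Dom∩ at merges:
  b4: preds {b2,b3}: {b0,b1,b2} ∩ {b0,b3} = {b0}; idom=b0
  b5: preds {b2,b3}: {b0,b1,b2} ∩ {b0,b3} = {b0}; idom=b0
  b6: preds {b3,b4}: {b0,b3} ∩ {b0,b4} = {b0}; idom=b0
  b8: preds {b5,b7}: {b0,b5} ∩ {b0,b6,b7} = {b0}; idom=b0

DF walk-up:
  join b4 pred b2: b2→b1 stop@b0
  join b4 pred b3: b3 stop@b0
  join b5 pred b2: b2→b1 stop@b0
  join b5 pred b3: b3 stop@b0
  join b6 pred b3: b3 stop@b0
  join b6 pred b4: b4 stop@b0
  join b8 pred b5: b5 stop@b0
  join b8 pred b7: b7→b6 stop@b0
  DF(b0)=∅
  DF(b1)={b4,b5}
  DF(b2)={b4,b5}
  DF(b3)={b4,b5,b6}
  DF(b4)={b6}
  DF(b5)={b8}
  DF(b6)={b8}
  DF(b7)={b8}
  DF(b8)=∅

DF(b5) = ["b8"]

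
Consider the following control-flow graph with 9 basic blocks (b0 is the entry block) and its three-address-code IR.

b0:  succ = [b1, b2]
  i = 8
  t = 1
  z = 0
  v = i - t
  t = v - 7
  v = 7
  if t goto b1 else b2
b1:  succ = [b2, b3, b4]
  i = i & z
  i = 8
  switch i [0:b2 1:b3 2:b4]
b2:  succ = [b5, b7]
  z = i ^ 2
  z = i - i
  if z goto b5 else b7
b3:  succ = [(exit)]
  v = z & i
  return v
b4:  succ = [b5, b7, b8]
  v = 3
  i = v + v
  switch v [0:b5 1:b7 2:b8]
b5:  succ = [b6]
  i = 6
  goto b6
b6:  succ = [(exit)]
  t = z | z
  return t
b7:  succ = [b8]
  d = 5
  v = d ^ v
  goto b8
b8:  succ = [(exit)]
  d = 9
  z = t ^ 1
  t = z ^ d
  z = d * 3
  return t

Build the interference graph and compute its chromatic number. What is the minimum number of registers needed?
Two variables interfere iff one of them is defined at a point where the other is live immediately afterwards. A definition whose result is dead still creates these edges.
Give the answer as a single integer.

Answer: 4

Working:
Per-block:
  b0: {i,t,v,z} / ∅
  b1: {i} / {i,z}
  b2: {z} / {i}
  b3: {v} / {i,z}
  b4: {i,v} / ∅
  b5: {i} / ∅
  b6: {t} / {z}
  b7: {d,v} / {v}
  b8: {d,t,z} / {t}

Live sets:
  b0 li=∅ lo={i,t,v,z}
  b1 li={i,t,v,z} lo={i,t,v,z}
  b2 li={i,t,v} lo={t,v,z}
  b3 li={i,z} lo=∅
  b4 li={t,z} lo={t,v,z}
  b5 li={z} lo={z}
  b6 li={z} lo=∅
  b7 li={t,v} lo={t}
  b8 li={t} lo=∅

Interference:
  d — {t,v,z}
  i — {t,v,z}
  t — {d,i,v,z}
  v — {d,i,t,z}
  z — {d,i,t,v}

Chromatic number:
  clique {d,t,v,z} ⇒ need ≥ 4
  4-colouring: R0={t}  R1={v}  R2={z}  R3={d,i}
  χ = 4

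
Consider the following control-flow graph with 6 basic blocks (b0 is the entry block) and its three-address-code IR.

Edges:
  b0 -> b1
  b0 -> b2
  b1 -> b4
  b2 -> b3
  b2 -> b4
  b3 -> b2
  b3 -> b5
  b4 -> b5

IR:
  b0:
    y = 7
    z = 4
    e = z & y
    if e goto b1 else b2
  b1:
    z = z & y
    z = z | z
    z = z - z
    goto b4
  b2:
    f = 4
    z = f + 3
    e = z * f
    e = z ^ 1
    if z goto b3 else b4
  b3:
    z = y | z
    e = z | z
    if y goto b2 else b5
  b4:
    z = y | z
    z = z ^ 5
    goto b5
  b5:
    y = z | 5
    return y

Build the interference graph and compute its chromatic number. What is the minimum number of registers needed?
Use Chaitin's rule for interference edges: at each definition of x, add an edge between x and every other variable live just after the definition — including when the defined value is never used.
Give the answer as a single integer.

Answer: 3

Working:
Block summaries:
  b0: def={e,y,z} ue=∅
  b1: def={z} ue={y,z}
  b2: def={e,f,z} ue=∅
  b3: def={e,z} ue={y,z}
  b4: def={z} ue={y,z}
  b5: def={y} ue={z}

Live sets:
  b0: in=∅ out={y,z}
  b1: in={y,z} out={y,z}
  b2: in={y} out={y,z}
  b3: in={y,z} out={y,z}
  b4: in={y,z} out={z}
  b5: in={z} out=∅

Interfere edges:
  e↔{y,z}
  f↔{y,z}
  y↔{e,f,z}
  z↔{e,f,y}

Registers:
  {e,y,z} pairwise interfere (3-clique) ⇒ χ ≥ 3
  3-colouring: r0={y}  r1={z}  r2={e,f}
  χ = 3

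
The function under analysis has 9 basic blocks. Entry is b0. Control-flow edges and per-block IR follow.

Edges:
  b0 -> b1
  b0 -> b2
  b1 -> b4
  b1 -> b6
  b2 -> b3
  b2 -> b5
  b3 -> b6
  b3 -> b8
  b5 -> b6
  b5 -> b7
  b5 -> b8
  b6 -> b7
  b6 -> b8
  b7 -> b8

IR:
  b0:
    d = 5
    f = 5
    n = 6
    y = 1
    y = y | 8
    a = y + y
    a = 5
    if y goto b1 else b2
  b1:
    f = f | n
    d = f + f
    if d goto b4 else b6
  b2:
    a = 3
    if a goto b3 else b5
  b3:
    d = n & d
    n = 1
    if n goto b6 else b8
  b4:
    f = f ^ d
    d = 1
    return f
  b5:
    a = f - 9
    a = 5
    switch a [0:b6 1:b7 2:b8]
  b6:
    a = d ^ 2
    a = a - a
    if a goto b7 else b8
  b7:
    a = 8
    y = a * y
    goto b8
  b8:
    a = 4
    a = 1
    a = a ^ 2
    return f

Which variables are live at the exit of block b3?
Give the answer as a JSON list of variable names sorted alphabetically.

Answer: ["d", "f", "y"]

Working:
Block summaries:
  b0: {a,d,f,n,y} / ∅
  b1: {d,f} / {f,n}
  b2: {a} / ∅
  b3: {d,n} / {d,n}
  b4: {d,f} / {d,f}
  b5: {a} / {f}
  b6: {a} / {d}
  b7: {a,y} / {y}
  b8: {a} / {f}

Liveness:
  live b0: ∅→{d,f,n,y}
  live b1: {f,n,y}→{d,f,y}
  live b2: {d,f,n,y}→{d,f,n,y}
  live b3: {d,f,n,y}→{d,f,y}
  live b4: {d,f}→∅
  live b5: {d,f,y}→{d,f,y}
  live b6: {d,f,y}→{f,y}
  live b7: {f,y}→{f}
  live b8: {f}→∅

live-out(b3) = ["d", "f", "y"]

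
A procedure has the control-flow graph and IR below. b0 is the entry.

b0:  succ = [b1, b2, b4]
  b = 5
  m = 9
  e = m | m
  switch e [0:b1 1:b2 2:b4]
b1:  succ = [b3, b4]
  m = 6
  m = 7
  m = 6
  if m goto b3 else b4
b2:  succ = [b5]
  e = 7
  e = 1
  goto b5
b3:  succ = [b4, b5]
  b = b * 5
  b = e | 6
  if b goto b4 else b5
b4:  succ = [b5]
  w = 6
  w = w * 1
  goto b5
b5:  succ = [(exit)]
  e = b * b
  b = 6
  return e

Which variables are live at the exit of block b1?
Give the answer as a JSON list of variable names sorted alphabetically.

Answer: ["b", "e"]

Derivation:
Block summaries:
  b0: {b,e,m} / ∅
  b1: {m} / ∅
  b2: {e} / ∅
  b3: {b} / {b,e}
  b4: {w} / ∅
  b5: {b,e} / {b}

Backward fixpoint:
  live b0: ∅→{b,e}
  live b1: {b,e}→{b,e}
  live b2: {b}→{b}
  live b3: {b,e}→{b}
  live b4: {b}→{b}
  live b5: {b}→∅

live-out(b1) = ["b", "e"]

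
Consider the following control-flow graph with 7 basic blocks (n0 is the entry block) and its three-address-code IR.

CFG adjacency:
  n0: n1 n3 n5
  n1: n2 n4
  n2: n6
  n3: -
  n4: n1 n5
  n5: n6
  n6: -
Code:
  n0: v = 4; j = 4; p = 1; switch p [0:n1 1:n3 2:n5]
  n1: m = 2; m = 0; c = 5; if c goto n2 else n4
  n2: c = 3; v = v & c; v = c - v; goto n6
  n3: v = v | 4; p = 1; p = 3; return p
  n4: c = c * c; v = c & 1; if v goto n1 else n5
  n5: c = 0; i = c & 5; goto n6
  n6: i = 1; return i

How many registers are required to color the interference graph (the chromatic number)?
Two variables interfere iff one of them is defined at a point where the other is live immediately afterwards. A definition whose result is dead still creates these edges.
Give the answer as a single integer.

Per-block:
  n0 def {j,p,v} use ∅
  n1 def {c,m} use ∅
  n2 def {c,v} use {v}
  n3 def {p,v} use {v}
  n4 def {c,v} use {c}
  n5 def {c,i} use ∅
  n6 def {i} use ∅

Backward fixpoint:
  n0: in=∅ out={v}
  n1: in={v} out={c,v}
  n2: in={v} out=∅
  n3: in={v} out=∅
  n4: in={c} out={v}
  n5: in=∅ out=∅
  n6: in=∅ out=∅

Conflict graph:
  c — {v}
  i — ∅
  j — {v}
  m — {v}
  p — {v}
  v — {c,j,m,p}

Registers:
  lower bound: {c,v} mutually conflict ⇒ χ ≥ 2
  assign c→R1 i→R0 j→R1 m→R1 p→R1 v→R0 — no edge inside a register ⇒ χ ≤ 2
  χ = 2

Answer: 2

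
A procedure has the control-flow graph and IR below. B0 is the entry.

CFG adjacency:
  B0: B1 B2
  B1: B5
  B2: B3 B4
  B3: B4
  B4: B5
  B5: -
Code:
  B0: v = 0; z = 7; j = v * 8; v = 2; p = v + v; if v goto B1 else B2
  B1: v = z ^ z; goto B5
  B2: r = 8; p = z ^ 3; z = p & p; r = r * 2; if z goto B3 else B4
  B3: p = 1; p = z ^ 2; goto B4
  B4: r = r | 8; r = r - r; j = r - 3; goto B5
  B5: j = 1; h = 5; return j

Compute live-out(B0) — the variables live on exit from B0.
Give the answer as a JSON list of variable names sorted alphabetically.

Answer: ["z"]

Working:
def/use:
  B0: def={j,p,v,z} ue=∅
  B1: def={v} ue={z}
  B2: def={p,r,z} ue={z}
  B3: def={p} ue={z}
  B4: def={j,r} ue={r}
  B5: def={h,j} ue=∅

Liveness:
  live B0: ∅→{z}
  live B1: {z}→∅
  live B2: {z}→{r,z}
  live B3: {r,z}→{r}
  live B4: {r}→∅
  live B5: ∅→∅

live-out(B0) = ["z"]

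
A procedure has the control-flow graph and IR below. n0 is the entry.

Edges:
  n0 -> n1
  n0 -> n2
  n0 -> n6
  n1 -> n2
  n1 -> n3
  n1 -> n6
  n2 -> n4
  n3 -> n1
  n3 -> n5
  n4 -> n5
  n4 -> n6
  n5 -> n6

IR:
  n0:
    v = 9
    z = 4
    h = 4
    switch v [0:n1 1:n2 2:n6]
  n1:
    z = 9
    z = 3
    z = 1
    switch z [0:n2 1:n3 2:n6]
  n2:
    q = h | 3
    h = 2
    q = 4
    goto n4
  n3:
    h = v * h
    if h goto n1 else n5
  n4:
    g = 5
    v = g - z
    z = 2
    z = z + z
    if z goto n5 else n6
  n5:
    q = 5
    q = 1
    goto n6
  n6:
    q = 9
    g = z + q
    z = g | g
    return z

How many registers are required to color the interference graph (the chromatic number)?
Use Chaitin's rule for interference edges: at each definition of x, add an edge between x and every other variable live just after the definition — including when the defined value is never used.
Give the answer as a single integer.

Per-block:
  n0: {h,v,z} / ∅
  n1: {z} / ∅
  n2: {h,q} / {h}
  n3: {h} / {h,v}
  n4: {g,v,z} / {z}
  n5: {q} / ∅
  n6: {g,q,z} / {z}

Live sets:
  n0: in=∅ out={h,v,z}
  n1: in={h,v} out={h,v,z}
  n2: in={h,z} out={z}
  n3: in={h,v,z} out={h,v,z}
  n4: in={z} out={z}
  n5: in={z} out={z}
  n6: in={z} out=∅

Conflict graph:
  g — {z}
  h — {v,z}
  q — {z}
  v — {h,z}
  z — {g,h,q,v}

Registers:
  {h,v,z} pairwise interfere (3-clique) ⇒ χ ≥ 3
  assign g→R1 h→R1 q→R1 v→R2 z→R0 — no edge inside a register ⇒ χ ≤ 3
  χ = 3

Answer: 3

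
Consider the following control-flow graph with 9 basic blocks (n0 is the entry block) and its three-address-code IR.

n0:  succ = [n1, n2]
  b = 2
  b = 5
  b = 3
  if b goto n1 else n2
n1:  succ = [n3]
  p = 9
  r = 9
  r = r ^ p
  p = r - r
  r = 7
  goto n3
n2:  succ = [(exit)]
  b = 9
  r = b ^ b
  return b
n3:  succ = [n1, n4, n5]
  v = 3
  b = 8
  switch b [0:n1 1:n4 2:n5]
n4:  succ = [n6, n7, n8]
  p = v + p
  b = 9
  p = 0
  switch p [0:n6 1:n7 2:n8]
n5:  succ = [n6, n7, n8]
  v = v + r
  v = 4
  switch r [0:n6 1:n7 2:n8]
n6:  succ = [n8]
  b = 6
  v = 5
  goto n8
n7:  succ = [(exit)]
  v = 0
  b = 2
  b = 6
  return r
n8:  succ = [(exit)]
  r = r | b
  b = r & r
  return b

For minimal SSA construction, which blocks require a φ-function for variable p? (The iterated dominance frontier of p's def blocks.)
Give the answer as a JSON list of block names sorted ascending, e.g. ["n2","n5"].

idom tree: n1←n0 n2←n0 n3←n1 n4←n3 n5←n3 n6←n3 n7←n3 n8←n3
Dom∩ at merges:
  n1: preds {n0,n3}: {n0} ∩ {n0,n1,n3} = {n0}; idom=n0
  n6: preds {n4,n5}: {n0,n1,n3,n4} ∩ {n0,n1,n3,n5} = {n0,n1,n3}; idom=n3
  n7: preds {n4,n5}: {n0,n1,n3,n4} ∩ {n0,n1,n3,n5} = {n0,n1,n3}; idom=n3
  n8: preds {n4,n5,n6}: {n0,n1,n3,n4} ∩ {n0,n1,n3,n5} ∩ {n0,n1,n3,n6} = {n0,n1,n3}; idom=n3

Frontier:
  join n1 pred n0: · stop@n0
  join n1 pred n3: n3→n1 stop@n0
  join n6 pred n4: n4 stop@n3
  join n6 pred n5: n5 stop@n3
  join n7 pred n4: n4 stop@n3
  join n7 pred n5: n5 stop@n3
  join n8 pred n4: n4 stop@n3
  join n8 pred n5: n5 stop@n3
  join n8 pred n6: n6 stop@n3
  n0 → ∅
  n1 → {n1}
  n2 → ∅
  n3 → {n1}
  n4 → {n6,n7,n8}
  n5 → {n6,n7,n8}
  n6 → {n8}
  n7 → ∅
  n8 → ∅

φ for p: defs {n1,n4}
  DF⁺ = {n1,n6,n7,n8}

Answer: ["n1", "n6", "n7", "n8"]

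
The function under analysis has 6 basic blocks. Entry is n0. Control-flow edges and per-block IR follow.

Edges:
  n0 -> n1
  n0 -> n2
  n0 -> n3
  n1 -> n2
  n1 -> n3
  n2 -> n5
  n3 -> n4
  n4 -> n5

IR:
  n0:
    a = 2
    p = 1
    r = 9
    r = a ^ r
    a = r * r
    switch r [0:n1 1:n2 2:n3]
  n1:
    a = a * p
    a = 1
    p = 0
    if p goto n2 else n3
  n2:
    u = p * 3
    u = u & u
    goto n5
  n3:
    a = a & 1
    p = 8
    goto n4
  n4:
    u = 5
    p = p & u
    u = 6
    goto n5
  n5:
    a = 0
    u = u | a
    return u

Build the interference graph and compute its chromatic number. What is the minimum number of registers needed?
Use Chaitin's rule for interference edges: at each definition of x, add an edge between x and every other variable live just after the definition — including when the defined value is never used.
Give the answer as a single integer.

def/use:
  n0: def={a,p,r} ue=∅
  n1: def={a,p} ue={a,p}
  n2: def={u} ue={p}
  n3: def={a,p} ue={a}
  n4: def={p,u} ue={p}
  n5: def={a,u} ue={u}

Liveness:
  n0: in=∅ out={a,p}
  n1: in={a,p} out={a,p}
  n2: in={p} out={u}
  n3: in={a} out={p}
  n4: in={p} out={u}
  n5: in={u} out=∅

Interference:
  a↔{p,r,u}
  p↔{a,r,u}
  r↔{a,p}
  u↔{a,p}

Colouring:
  lower bound: {a,p,r} mutually conflict ⇒ χ ≥ 3
  3-colouring: c0={a}  c1={p}  c2={r,u}
  χ = 3

Answer: 3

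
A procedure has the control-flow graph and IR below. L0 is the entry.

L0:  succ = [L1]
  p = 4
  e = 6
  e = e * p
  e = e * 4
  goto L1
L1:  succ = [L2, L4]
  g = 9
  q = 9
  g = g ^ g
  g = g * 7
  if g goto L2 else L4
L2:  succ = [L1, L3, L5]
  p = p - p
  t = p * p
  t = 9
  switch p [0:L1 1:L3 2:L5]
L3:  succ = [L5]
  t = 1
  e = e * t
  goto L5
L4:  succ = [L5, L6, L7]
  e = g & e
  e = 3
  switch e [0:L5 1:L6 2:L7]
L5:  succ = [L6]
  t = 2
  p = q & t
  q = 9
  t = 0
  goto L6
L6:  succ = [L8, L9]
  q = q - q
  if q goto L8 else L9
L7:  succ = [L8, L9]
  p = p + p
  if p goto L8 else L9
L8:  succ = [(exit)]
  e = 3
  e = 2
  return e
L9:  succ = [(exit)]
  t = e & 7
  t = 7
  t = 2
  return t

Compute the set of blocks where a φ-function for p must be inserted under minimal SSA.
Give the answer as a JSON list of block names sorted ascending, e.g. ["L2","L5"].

Answer: ["L1", "L5", "L6", "L8", "L9"]

Working:
idom tree: L1←L0 L2←L1 L3←L2 L4←L1 L5←L1 L6←L1 L7←L4 L8←L1 L9←L1
Dom at joins:
  L1: preds {L0,L2}: {L0} ∩ {L0,L1,L2} = {L0}; idom=L0
  L5: preds {L2,L3,L4}: {L0,L1,L2} ∩ {L0,L1,L2,L3} ∩ {L0,L1,L4} = {L0,L1}; idom=L1
  L6: preds {L4,L5}: {L0,L1,L4} ∩ {L0,L1,L5} = {L0,L1}; idom=L1
  L8: preds {L6,L7}: {L0,L1,L6} ∩ {L0,L1,L4,L7} = {L0,L1}; idom=L1
  L9: preds {L6,L7}: {L0,L1,L6} ∩ {L0,L1,L4,L7} = {L0,L1}; idom=L1

DF derivation:
  join L1 pred L0: · stop@L0
  join L1 pred L2: L2→L1 stop@L0
  join L5 pred L2: L2 stop@L1
  join L5 pred L3: L3→L2 stop@L1
  join L5 pred L4: L4 stop@L1
  join L6 pred L4: L4 stop@L1
  join L6 pred L5: L5 stop@L1
  join L8 pred L6: L6 stop@L1
  join L8 pred L7: L7→L4 stop@L1
  join L9 pred L6: L6 stop@L1
  join L9 pred L7: L7→L4 stop@L1
  L0: DF=∅
  L1: DF={L1}
  L2: DF={L1,L5}
  L3: DF={L5}
  L4: DF={L5,L6,L8,L9}
  L5: DF={L6}
  L6: DF={L8,L9}
  L7: DF={L8,L9}
  L8: DF=∅
  L9: DF=∅

φ for p: defs {L0,L2,L5,L7}
  DF⁺ = {L1,L5,L6,L8,L9}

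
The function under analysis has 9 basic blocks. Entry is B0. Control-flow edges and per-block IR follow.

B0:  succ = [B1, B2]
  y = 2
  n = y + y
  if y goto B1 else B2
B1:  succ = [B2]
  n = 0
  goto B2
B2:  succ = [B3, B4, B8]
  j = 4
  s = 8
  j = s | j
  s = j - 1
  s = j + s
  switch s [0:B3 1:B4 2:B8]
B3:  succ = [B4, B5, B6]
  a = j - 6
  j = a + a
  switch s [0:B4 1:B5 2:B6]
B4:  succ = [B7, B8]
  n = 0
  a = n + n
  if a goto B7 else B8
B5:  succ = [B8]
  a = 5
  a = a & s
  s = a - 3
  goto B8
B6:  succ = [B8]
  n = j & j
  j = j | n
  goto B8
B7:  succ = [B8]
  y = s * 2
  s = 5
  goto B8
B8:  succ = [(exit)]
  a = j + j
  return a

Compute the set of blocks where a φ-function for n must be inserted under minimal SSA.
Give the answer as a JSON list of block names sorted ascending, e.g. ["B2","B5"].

idom tree: B1←B0 B2←B0 B3←B2 B4←B2 B5←B3 B6←B3 B7←B4 B8←B2
Join-block Dom:
  B2: preds {B0,B1}: {B0} ∩ {B0,B1} = {B0}; idom=B0
  B4: preds {B2,B3}: {B0,B2} ∩ {B0,B2,B3} = {B0,B2}; idom=B2
  B8: preds {B2,B4,B5,B6,B7}: {B0,B2} ∩ {B0,B2,B4} ∩ {B0,B2,B3,B5} ∩ {B0,B2,B3,B6} ∩ {B0,B2,B4,B7} = {B0,B2}; idom=B2

DF derivation:
  join B2 pred B0: · stop@B0
  join B2 pred B1: B1 stop@B0
  join B4 pred B2: · stop@B2
  join B4 pred B3: B3 stop@B2
  join B8 pred B2: · stop@B2
  join B8 pred B4: B4 stop@B2
  join B8 pred B5: B5→B3 stop@B2
  join B8 pred B6: B6→B3 stop@B2
  join B8 pred B7: B7→B4 stop@B2
  DF(B0)=∅
  DF(B1)={B2}
  DF(B2)=∅
  DF(B3)={B4,B8}
  DF(B4)={B8}
  DF(B5)={B8}
  DF(B6)={B8}
  DF(B7)={B8}
  DF(B8)=∅

φ for n: defs {B0,B1,B4,B6}
  DF⁺ = {B2,B8}

Answer: ["B2", "B8"]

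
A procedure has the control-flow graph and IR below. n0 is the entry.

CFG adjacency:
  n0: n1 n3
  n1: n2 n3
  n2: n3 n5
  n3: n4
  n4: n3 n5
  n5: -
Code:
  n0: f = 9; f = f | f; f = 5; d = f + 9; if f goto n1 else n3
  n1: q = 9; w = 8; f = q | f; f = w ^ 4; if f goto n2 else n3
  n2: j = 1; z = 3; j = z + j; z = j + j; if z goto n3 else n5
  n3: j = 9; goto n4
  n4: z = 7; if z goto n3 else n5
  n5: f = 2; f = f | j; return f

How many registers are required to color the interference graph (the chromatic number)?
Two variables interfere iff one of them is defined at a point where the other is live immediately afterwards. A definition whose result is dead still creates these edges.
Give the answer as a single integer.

Answer: 3

Analysis:
Per-block:
  n0 def {d,f} use ∅
  n1 def {f,q,w} use {f}
  n2 def {j,z} use ∅
  n3 def {j} use ∅
  n4 def {z} use ∅
  n5 def {f} use {j}

Live sets:
  n0 li=∅ lo={f}
  n1 li={f} lo=∅
  n2 li=∅ lo={j}
  n3 li=∅ lo={j}
  n4 li={j} lo={j}
  n5 li={j} lo=∅

Interference:
  d — {f}
  f — {d,j,q,w}
  j — {f,z}
  q — {f,w}
  w — {f,q}
  z — {j}

Registers:
  clique {f,q,w} ⇒ need ≥ 3
  assign d→r1 f→r0 j→r1 q→r1 w→r2 z→r0 — no edge inside a register ⇒ χ ≤ 3
  χ = 3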